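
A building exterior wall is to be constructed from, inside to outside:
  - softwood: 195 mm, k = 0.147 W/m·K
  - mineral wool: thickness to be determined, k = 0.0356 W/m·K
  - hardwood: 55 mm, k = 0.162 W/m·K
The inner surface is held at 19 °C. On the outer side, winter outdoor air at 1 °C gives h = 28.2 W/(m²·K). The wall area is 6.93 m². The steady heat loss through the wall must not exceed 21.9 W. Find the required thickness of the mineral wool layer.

L ≈ 142 mm

Treating each layer as a thermal resistance in series:
R_softwood = L/(kA) = 0.195/(0.147×6.93) = 0.1914 K/W
R_hardwood = L/(kA) = 0.055/(0.162×6.93) = 0.04899 K/W
R_outer film = 1/(h_o·A) = 1/(28.2×6.93) = 0.005117 K/W
Sum of the known resistances R_other = 0.2455 K/W
Required total resistance R_tot = ΔT/Q_allow = 18/21.9 = 0.8219 K/W
R_mineral wool = R_tot − R_other = 0.5764 K/W
L = R·k·A = 0.5764×0.0356×6.93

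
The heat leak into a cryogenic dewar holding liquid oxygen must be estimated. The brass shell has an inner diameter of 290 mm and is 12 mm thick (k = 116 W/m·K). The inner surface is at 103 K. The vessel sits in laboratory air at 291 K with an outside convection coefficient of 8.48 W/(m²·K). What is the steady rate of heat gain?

Q ≈ 493 W

Each spherical layer contributes R = (1/r_i − 1/r_o)/(4πk):
R_brass shell = (1/0.145 − 1/0.157)/(4π×116) = 3.616×10^-4 K/W
R_outer film = 1/(h·4πr_o²) = 1/(8.48×4π×0.157²) = 0.3807 K/W
R_total = 0.3811 K/W
Q = ΔT/R_total = 188/0.3811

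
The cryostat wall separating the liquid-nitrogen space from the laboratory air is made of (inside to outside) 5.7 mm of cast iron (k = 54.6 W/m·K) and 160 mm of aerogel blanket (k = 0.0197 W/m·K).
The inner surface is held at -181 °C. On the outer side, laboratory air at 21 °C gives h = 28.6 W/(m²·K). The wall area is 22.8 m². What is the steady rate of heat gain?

Model the wall as resistances in series:
R_cast iron = L/(kA) = 0.0057/(54.6×22.8) = 4.579×10^-6 K/W
R_aerogel blanket = L/(kA) = 0.16/(0.0197×22.8) = 0.3562 K/W
R_outer film = 1/(h_o·A) = 1/(28.6×22.8) = 0.001534 K/W
R_total = 0.3578 K/W
Q = ΔT / R_total = 202 / 0.3578

Q ≈ 565 W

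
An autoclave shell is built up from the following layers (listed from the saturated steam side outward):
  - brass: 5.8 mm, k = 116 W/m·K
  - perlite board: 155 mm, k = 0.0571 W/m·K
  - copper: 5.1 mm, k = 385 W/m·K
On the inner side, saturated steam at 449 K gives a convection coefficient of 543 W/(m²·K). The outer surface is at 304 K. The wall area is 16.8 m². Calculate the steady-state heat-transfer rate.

Q ≈ 897 W

Treating each layer as a thermal resistance in series:
R_inner film = 1/(h_i·A) = 1/(543×16.8) = 1.096×10^-4 K/W
R_brass = L/(kA) = 0.0058/(116×16.8) = 2.976×10^-6 K/W
R_perlite board = L/(kA) = 0.155/(0.0571×16.8) = 0.1616 K/W
R_copper = L/(kA) = 0.0051/(385×16.8) = 7.885×10^-7 K/W
R_total = 0.1617 K/W
Q = ΔT / R_total = 145 / 0.1617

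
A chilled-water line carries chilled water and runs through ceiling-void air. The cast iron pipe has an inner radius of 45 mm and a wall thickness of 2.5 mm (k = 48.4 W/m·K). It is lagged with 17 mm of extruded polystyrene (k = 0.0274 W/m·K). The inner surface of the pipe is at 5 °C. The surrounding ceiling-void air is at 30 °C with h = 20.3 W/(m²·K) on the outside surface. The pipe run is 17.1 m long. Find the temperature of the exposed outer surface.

Per-layer cylindrical resistances, series-summed:
R_cast iron pipe wall = ln(47.5/45)/(2π×48.4×17.1) = 1.04×10^-5 K/W
R_extruded polystyrene = ln(64.5/47.5)/(2π×0.0274×17.1) = 0.1039 K/W
R_outer film = 1/(h_o·2πr_oL) = 1/(20.3×2π×0.0645×17.1) = 0.007108 K/W
R_total = 0.111 K/W
Q = ΔT/R_total = 25/0.111
Q = 225 W
T_interface = T_inner + Q·ΣR(inner→interface) = 5 + 225×0.1039

T ≈ 28.4 °C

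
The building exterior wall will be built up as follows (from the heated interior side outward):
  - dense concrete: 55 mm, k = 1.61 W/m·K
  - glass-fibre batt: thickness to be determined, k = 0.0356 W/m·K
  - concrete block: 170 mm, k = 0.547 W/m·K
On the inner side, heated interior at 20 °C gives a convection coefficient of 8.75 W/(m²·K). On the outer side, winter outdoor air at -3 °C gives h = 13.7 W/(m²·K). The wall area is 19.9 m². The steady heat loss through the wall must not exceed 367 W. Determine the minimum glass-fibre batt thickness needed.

L ≈ 25.5 mm

Series thermal resistances:
R_inner film = 1/(h_i·A) = 1/(8.75×19.9) = 0.005743 K/W
R_dense concrete = L/(kA) = 0.055/(1.61×19.9) = 0.001717 K/W
R_concrete block = L/(kA) = 0.17/(0.547×19.9) = 0.01562 K/W
R_outer film = 1/(h_o·A) = 1/(13.7×19.9) = 0.003668 K/W
Sum of the known resistances R_other = 0.02675 K/W
Required total resistance R_tot = ΔT/Q_allow = 23/367 = 0.06267 K/W
R_glass-fibre batt = R_tot − R_other = 0.03593 K/W
L = R·k·A = 0.03593×0.0356×19.9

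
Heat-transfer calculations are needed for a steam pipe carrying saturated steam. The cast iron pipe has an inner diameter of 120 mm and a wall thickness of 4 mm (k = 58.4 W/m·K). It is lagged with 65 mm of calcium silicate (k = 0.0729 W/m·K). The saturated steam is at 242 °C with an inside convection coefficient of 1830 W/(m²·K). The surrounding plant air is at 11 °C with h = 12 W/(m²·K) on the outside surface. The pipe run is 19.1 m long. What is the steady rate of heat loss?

For a radial system each layer contributes R = ln(r_out/r_in)/(2πkL); films add R = 1/(hA).
R_inner film = 1/(h_i·2πr₁L) = 1/(1830×2π×0.06×19.1) = 7.589×10^-5 K/W
R_cast iron pipe wall = ln(64/60)/(2π×58.4×19.1) = 9.209×10^-6 K/W
R_calcium silicate = ln(129/64)/(2π×0.0729×19.1) = 0.08012 K/W
R_outer film = 1/(h_o·2πr_oL) = 1/(12×2π×0.129×19.1) = 0.005383 K/W
R_total = 0.08559 K/W
Q = ΔT/R_total = 231/0.08559

Q ≈ 2700 W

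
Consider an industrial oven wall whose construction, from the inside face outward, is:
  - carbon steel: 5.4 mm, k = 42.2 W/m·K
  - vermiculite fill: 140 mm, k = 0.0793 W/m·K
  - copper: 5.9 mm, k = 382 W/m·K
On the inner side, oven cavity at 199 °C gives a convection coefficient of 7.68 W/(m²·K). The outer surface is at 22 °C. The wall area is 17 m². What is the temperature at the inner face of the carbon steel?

Model the wall as resistances in series:
R_inner film = 1/(h_i·A) = 1/(7.68×17) = 0.007659 K/W
R_carbon steel = L/(kA) = 0.0054/(42.2×17) = 7.527×10^-6 K/W
R_vermiculite fill = L/(kA) = 0.14/(0.0793×17) = 0.1038 K/W
R_copper = L/(kA) = 0.0059/(382×17) = 9.085×10^-7 K/W
R_total = 0.1115 K/W;  Q = ΔT/R_total = 177/0.1115 = 1587 W
T_interface = T_inner − Q·ΣR(inner→interface) = 199 − 1590×0.007659

T ≈ 187 °C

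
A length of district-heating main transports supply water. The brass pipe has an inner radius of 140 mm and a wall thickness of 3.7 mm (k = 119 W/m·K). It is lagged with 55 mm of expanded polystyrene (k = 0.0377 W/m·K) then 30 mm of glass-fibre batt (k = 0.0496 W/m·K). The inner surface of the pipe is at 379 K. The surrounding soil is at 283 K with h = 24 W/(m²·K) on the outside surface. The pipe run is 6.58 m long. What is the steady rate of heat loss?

Cylindrical conduction, so R = ln(r₂/r₁)/(2πkL) per layer, in series:
R_brass pipe wall = ln(143.7/140)/(2π×119×6.58) = 5.302×10^-6 K/W
R_expanded polystyrene = ln(198.7/143.7)/(2π×0.0377×6.58) = 0.2079 K/W
R_glass-fibre batt = ln(228.7/198.7)/(2π×0.0496×6.58) = 0.06857 K/W
R_outer film = 1/(h_o·2πr_oL) = 1/(24×2π×0.2287×6.58) = 0.004407 K/W
R_total = 0.2809 K/W
Q = ΔT/R_total = 96/0.2809

Q ≈ 342 W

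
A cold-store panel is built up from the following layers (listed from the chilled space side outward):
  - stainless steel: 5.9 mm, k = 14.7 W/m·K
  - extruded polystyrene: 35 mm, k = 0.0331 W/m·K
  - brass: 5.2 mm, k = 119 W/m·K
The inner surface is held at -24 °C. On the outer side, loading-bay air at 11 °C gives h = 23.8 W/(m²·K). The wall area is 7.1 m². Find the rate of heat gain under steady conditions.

Q ≈ 226 W

Treating each layer as a thermal resistance in series:
R_stainless steel = L/(kA) = 0.0059/(14.7×7.1) = 5.653×10^-5 K/W
R_extruded polystyrene = L/(kA) = 0.035/(0.0331×7.1) = 0.1489 K/W
R_brass = L/(kA) = 0.0052/(119×7.1) = 6.155×10^-6 K/W
R_outer film = 1/(h_o·A) = 1/(23.8×7.1) = 0.005918 K/W
R_total = 0.1549 K/W
Q = ΔT / R_total = 35 / 0.1549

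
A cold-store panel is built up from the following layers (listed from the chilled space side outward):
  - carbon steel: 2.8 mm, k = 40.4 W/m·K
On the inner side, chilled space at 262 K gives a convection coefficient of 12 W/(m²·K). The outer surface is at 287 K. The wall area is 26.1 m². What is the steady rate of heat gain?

Q ≈ 7820 W

Treating each layer as a thermal resistance in series:
R_inner film = 1/(h_i·A) = 1/(12×26.1) = 0.003193 K/W
R_carbon steel = L/(kA) = 0.0028/(40.4×26.1) = 2.655×10^-6 K/W
R_total = 0.003196 K/W
Q = ΔT / R_total = 25 / 0.003196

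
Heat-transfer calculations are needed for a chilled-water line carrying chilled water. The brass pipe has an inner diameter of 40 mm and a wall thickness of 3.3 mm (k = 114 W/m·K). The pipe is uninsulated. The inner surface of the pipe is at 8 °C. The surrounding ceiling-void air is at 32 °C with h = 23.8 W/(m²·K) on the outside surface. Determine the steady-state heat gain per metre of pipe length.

q′ ≈ 83.6 W/m

Treating each annulus and film as a series resistance:
R_brass pipe wall = ln(23.3/20)/(2π×114×1) = 2.132×10^-4 K/W
R_outer film = 1/(h_o·2πr_oL) = 1/(23.8×2π×0.0233×1) = 0.287 K/W
R_total = 0.2872 K/W
Q = ΔT/R_total = 24/0.2872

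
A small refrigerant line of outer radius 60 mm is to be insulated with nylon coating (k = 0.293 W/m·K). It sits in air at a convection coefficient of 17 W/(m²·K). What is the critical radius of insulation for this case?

For a cylinder r_cr = k/h = 0.293/17
r_cr = 17.2 mm; since the bare radius (60 mm) is above r_cr, any added insulation will reduce heat loss.

r_cr ≈ 17.2 mm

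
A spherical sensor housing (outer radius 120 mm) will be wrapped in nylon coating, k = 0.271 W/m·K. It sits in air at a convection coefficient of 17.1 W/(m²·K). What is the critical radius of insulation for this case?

r_cr ≈ 31.7 mm

For a sphere r_cr = 2k/h = 2×0.271/17.1
r_cr = 31.7 mm; since the bare radius (120 mm) is above r_cr, any added insulation will reduce heat loss.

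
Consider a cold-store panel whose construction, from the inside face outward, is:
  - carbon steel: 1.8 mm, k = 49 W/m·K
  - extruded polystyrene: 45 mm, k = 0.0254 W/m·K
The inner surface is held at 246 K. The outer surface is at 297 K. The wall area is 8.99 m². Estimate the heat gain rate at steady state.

Q ≈ 259 W

Using the resistance-network approach (series):
R_carbon steel = L/(kA) = 0.0018/(49×8.99) = 4.086×10^-6 K/W
R_extruded polystyrene = L/(kA) = 0.045/(0.0254×8.99) = 0.1971 K/W
R_total = 0.1971 K/W
Q = ΔT / R_total = 51 / 0.1971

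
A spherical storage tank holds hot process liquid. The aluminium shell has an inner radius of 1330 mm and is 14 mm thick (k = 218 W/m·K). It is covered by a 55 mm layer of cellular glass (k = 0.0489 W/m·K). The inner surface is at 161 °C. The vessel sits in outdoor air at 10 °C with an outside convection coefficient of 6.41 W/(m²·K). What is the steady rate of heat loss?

Spherical conduction: R = (1/r_in − 1/r_out)/(4πk) per layer; series-sum.
R_aluminium shell = (1/1.33 − 1/1.344)/(4π×218) = 2.859×10^-6 K/W
R_cellular glass = (1/1.344 − 1/1.399)/(4π×0.0489) = 0.0476 K/W
R_outer film = 1/(h·4πr_o²) = 1/(6.41×4π×1.399²) = 0.006343 K/W
R_total = 0.05395 K/W
Q = ΔT/R_total = 151/0.05395

Q ≈ 2800 W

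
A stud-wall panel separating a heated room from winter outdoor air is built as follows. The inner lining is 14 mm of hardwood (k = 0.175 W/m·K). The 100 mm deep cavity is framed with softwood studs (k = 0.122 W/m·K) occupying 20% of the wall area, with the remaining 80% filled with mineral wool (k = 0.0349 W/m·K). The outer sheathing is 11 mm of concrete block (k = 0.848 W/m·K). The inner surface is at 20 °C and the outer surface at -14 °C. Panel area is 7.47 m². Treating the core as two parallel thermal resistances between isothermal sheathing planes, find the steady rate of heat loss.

Q ≈ 127 W

Sheathing layers in series; stud and cavity paths in parallel between them.
R_inner = 0.014/(0.175×7.47) = 0.01071 K/W
R_stud  = 0.1/(0.122×0.2×7.47) = 0.5486 K/W
R_cav   = 0.1/(0.0349×0.8×7.47) = 0.4795 K/W
1/R_core = 1/R_stud + 1/R_cav → R_core = 0.2559 K/W
R_outer = 0.011/(0.848×7.47) = 0.001737 K/W
R_total = 0.2683 K/W
Q = ΔT/R_total = 34/0.2683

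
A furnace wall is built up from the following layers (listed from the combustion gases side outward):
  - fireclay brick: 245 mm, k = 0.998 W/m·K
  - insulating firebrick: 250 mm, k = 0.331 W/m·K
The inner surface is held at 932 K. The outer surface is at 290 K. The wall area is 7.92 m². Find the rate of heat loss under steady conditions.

Q ≈ 5080 W

Thermal resistances in series:
R_fireclay brick = L/(kA) = 0.245/(0.998×7.92) = 0.031 K/W
R_insulating firebrick = L/(kA) = 0.25/(0.331×7.92) = 0.09536 K/W
R_total = 0.1264 K/W
Q = ΔT / R_total = 642 / 0.1264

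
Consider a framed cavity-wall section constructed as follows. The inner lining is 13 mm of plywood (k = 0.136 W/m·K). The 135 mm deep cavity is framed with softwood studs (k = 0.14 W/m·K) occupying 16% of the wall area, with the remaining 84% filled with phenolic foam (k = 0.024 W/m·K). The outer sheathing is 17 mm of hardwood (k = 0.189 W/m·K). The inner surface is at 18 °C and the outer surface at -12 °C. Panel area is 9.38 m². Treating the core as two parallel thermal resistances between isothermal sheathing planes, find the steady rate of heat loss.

Q ≈ 83.8 W

Sheathing layers in series; stud and cavity paths in parallel between them.
R_inner = 0.013/(0.136×9.38) = 0.01019 K/W
R_stud  = 0.135/(0.14×0.16×9.38) = 0.6425 K/W
R_cav   = 0.135/(0.024×0.84×9.38) = 0.7139 K/W
1/R_core = 1/R_stud + 1/R_cav → R_core = 0.3382 K/W
R_outer = 0.017/(0.189×9.38) = 0.009589 K/W
R_total = 0.3579 K/W
Q = ΔT/R_total = 30/0.3579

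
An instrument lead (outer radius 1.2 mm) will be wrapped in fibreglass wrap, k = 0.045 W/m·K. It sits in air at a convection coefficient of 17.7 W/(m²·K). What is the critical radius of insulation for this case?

For a cylinder r_cr = k/h = 0.045/17.7
r_cr = 2.54 mm; since the bare radius (1.2 mm) is below r_cr, adding a thin layer of insulation will *increase* heat loss.

r_cr ≈ 2.54 mm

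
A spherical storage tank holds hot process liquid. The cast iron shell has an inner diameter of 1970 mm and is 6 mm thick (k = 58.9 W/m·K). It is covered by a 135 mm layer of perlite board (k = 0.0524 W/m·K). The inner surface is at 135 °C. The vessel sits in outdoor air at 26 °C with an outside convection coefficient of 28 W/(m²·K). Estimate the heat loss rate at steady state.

For a spherical shell R = (1/r₁ − 1/r₂)/(4πk); film R = 1/(h·4πr²). In series:
R_cast iron shell = (1/0.985 − 1/0.991)/(4π×58.9) = 8.305×10^-6 K/W
R_perlite board = (1/0.991 − 1/1.126)/(4π×0.0524) = 0.1837 K/W
R_outer film = 1/(h·4πr_o²) = 1/(28×4π×1.126²) = 0.002242 K/W
R_total = 0.186 K/W
Q = ΔT/R_total = 109/0.186

Q ≈ 586 W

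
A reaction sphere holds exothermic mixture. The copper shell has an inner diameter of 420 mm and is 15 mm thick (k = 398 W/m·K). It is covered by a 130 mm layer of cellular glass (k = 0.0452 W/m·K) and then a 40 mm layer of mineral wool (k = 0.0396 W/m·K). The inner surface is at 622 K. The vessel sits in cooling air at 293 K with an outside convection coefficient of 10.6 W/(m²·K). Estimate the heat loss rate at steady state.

Each spherical layer contributes R = (1/r_i − 1/r_o)/(4πk):
R_copper shell = (1/0.21 − 1/0.225)/(4π×398) = 6.347×10^-5 K/W
R_cellular glass = (1/0.225 − 1/0.355)/(4π×0.0452) = 2.865 K/W
R_mineral wool = (1/0.355 − 1/0.395)/(4π×0.0396) = 0.5732 K/W
R_outer film = 1/(h·4πr_o²) = 1/(10.6×4π×0.395²) = 0.04812 K/W
R_total = 3.487 K/W
Q = ΔT/R_total = 329/3.487

Q ≈ 94.4 W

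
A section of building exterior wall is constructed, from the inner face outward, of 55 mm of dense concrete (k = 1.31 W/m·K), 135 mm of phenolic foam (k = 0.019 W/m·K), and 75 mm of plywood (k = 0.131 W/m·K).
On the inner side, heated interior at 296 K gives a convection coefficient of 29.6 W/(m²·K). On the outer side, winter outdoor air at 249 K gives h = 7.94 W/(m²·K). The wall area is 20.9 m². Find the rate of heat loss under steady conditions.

Using the resistance-network approach (series):
R_inner film = 1/(h_i·A) = 1/(29.6×20.9) = 0.001616 K/W
R_dense concrete = L/(kA) = 0.055/(1.31×20.9) = 0.002009 K/W
R_phenolic foam = L/(kA) = 0.135/(0.019×20.9) = 0.34 K/W
R_plywood = L/(kA) = 0.075/(0.131×20.9) = 0.02739 K/W
R_outer film = 1/(h_o·A) = 1/(7.94×20.9) = 0.006026 K/W
R_total = 0.377 K/W
Q = ΔT / R_total = 47 / 0.377

Q ≈ 125 W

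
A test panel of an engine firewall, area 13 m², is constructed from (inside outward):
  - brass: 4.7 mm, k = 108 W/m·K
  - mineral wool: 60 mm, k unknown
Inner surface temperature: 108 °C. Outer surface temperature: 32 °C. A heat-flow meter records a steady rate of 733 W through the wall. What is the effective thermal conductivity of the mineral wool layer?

Thermal resistances in series:
R_brass = L/(kA) = 0.0047/(108×13) = 3.348×10^-6 K/W
Sum of known resistances R_other = 3.348×10^-6 K/W
Total R = ΔT/Q = 76/733 = 0.1037 K/W
R_mineral wool = R_total − R_other = 0.1037 K/W
k = L/(R·A) = 0.06/(0.1037×13)

k ≈ 0.0445 W/(m·K)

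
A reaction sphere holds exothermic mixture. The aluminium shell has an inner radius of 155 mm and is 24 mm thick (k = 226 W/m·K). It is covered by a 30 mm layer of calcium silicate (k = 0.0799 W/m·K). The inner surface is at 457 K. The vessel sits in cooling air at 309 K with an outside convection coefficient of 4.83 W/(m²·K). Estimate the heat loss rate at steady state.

Q ≈ 126 W

Spherical conduction: R = (1/r_in − 1/r_out)/(4πk) per layer; series-sum.
R_aluminium shell = (1/0.155 − 1/0.179)/(4π×226) = 3.046×10^-4 K/W
R_calcium silicate = (1/0.179 − 1/0.209)/(4π×0.0799) = 0.7987 K/W
R_outer film = 1/(h·4πr_o²) = 1/(4.83×4π×0.209²) = 0.3772 K/W
R_total = 1.176 K/W
Q = ΔT/R_total = 148/1.176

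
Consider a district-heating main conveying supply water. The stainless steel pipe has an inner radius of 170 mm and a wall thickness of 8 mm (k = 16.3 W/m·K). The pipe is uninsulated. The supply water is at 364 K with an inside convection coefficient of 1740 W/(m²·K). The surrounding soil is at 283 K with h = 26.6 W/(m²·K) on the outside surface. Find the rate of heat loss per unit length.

Cylindrical conduction, so R = ln(r₂/r₁)/(2πkL) per layer, in series:
R_inner film = 1/(h_i·2πr₁L) = 1/(1740×2π×0.17×1) = 5.38×10^-4 K/W
R_stainless steel pipe wall = ln(178/170)/(2π×16.3×1) = 4.49×10^-4 K/W
R_outer film = 1/(h_o·2πr_oL) = 1/(26.6×2π×0.178×1) = 0.03361 K/W
R_total = 0.0346 K/W
Q = ΔT/R_total = 81/0.0346

q′ ≈ 2340 W/m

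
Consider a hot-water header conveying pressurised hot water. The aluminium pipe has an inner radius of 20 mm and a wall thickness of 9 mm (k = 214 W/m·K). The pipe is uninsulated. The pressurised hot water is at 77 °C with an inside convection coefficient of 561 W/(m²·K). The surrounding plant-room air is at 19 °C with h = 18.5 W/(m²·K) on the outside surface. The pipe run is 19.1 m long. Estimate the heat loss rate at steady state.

Per-layer cylindrical resistances, series-summed:
R_inner film = 1/(h_i·2πr₁L) = 1/(561×2π×0.02×19.1) = 7.427×10^-4 K/W
R_aluminium pipe wall = ln(29/20)/(2π×214×19.1) = 1.447×10^-5 K/W
R_outer film = 1/(h_o·2πr_oL) = 1/(18.5×2π×0.029×19.1) = 0.01553 K/W
R_total = 0.01629 K/W
Q = ΔT/R_total = 58/0.01629

Q ≈ 3560 W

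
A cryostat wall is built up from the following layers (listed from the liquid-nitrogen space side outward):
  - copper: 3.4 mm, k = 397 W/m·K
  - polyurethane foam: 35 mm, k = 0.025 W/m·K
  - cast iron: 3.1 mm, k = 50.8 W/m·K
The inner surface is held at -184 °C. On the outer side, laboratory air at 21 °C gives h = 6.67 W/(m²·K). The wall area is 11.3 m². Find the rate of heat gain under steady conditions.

Series thermal resistances:
R_copper = L/(kA) = 0.0034/(397×11.3) = 7.579×10^-7 K/W
R_polyurethane foam = L/(kA) = 0.035/(0.025×11.3) = 0.1239 K/W
R_cast iron = L/(kA) = 0.0031/(50.8×11.3) = 5.4×10^-6 K/W
R_outer film = 1/(h_o·A) = 1/(6.67×11.3) = 0.01327 K/W
R_total = 0.1372 K/W
Q = ΔT / R_total = 205 / 0.1372

Q ≈ 1490 W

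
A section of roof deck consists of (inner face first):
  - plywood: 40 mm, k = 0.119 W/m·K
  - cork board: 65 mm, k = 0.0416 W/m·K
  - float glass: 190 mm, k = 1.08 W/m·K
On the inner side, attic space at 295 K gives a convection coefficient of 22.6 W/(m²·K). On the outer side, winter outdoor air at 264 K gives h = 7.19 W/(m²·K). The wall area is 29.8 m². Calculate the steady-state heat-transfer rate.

Q ≈ 409 W

Thermal resistances in series:
R_inner film = 1/(h_i·A) = 1/(22.6×29.8) = 0.001485 K/W
R_plywood = L/(kA) = 0.04/(0.119×29.8) = 0.01128 K/W
R_cork board = L/(kA) = 0.065/(0.0416×29.8) = 0.05243 K/W
R_float glass = L/(kA) = 0.19/(1.08×29.8) = 0.005904 K/W
R_outer film = 1/(h_o·A) = 1/(7.19×29.8) = 0.004667 K/W
R_total = 0.07577 K/W
Q = ΔT / R_total = 31 / 0.07577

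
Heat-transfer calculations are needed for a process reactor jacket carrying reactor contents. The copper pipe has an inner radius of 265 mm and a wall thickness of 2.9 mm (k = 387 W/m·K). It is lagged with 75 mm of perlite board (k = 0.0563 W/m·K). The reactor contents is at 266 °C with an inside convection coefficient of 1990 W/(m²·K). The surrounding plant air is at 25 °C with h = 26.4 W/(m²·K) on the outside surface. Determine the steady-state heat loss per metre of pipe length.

Radial resistances (cylindrical: R_cond = ln(r_o/r_i)/(2πkL), R_conv = 1/(h·2πrL)):
R_inner film = 1/(h_i·2πr₁L) = 1/(1990×2π×0.265×1) = 3.018×10^-4 K/W
R_copper pipe wall = ln(267.9/265)/(2π×387×1) = 4.476×10^-6 K/W
R_perlite board = ln(342.9/267.9)/(2π×0.0563×1) = 0.6978 K/W
R_outer film = 1/(h_o·2πr_oL) = 1/(26.4×2π×0.3429×1) = 0.01758 K/W
R_total = 0.7156 K/W
Q = ΔT/R_total = 241/0.7156

q′ ≈ 337 W/m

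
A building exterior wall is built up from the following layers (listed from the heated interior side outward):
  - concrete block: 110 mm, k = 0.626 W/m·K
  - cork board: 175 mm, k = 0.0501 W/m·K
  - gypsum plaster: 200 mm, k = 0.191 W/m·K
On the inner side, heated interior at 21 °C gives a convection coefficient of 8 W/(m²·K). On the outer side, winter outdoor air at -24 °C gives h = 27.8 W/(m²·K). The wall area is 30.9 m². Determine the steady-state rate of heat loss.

Treating each layer as a thermal resistance in series:
R_inner film = 1/(h_i·A) = 1/(8×30.9) = 0.004045 K/W
R_concrete block = L/(kA) = 0.11/(0.626×30.9) = 0.005687 K/W
R_cork board = L/(kA) = 0.175/(0.0501×30.9) = 0.113 K/W
R_gypsum plaster = L/(kA) = 0.2/(0.191×30.9) = 0.03389 K/W
R_outer film = 1/(h_o·A) = 1/(27.8×30.9) = 0.001164 K/W
R_total = 0.1578 K/W
Q = ΔT / R_total = 45 / 0.1578

Q ≈ 285 W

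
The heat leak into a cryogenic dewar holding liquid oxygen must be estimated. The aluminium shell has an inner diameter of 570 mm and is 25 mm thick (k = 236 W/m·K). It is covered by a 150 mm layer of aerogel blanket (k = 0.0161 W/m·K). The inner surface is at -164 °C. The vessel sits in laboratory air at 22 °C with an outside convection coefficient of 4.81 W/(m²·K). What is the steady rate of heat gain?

Each spherical layer contributes R = (1/r_i − 1/r_o)/(4πk):
R_aluminium shell = (1/0.285 − 1/0.31)/(4π×236) = 9.541×10^-5 K/W
R_aerogel blanket = (1/0.31 − 1/0.46)/(4π×0.0161) = 5.199 K/W
R_outer film = 1/(h·4πr_o²) = 1/(4.81×4π×0.46²) = 0.07819 K/W
R_total = 5.277 K/W
Q = ΔT/R_total = 186/5.277

Q ≈ 35.2 W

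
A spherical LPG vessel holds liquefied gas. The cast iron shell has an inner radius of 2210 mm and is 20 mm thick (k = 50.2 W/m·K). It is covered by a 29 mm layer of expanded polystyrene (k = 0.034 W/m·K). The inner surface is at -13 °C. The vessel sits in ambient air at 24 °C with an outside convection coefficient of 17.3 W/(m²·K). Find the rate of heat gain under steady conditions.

Q ≈ 2570 W

For a spherical shell R = (1/r₁ − 1/r₂)/(4πk); film R = 1/(h·4πr²). In series:
R_cast iron shell = (1/2.21 − 1/2.23)/(4π×50.2) = 6.433×10^-6 K/W
R_expanded polystyrene = (1/2.23 − 1/2.259)/(4π×0.034) = 0.01347 K/W
R_outer film = 1/(h·4πr_o²) = 1/(17.3×4π×2.259²) = 9.014×10^-4 K/W
R_total = 0.01438 K/W
Q = ΔT/R_total = 37/0.01438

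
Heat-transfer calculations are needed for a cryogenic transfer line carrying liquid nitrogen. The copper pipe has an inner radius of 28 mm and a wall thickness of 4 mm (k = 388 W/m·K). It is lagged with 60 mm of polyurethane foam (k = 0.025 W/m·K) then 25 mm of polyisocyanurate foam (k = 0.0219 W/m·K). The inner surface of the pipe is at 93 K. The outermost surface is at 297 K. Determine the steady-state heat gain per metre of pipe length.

q′ ≈ 24.1 W/m

Per-layer cylindrical resistances, series-summed:
R_copper pipe wall = ln(32/28)/(2π×388×1) = 5.477×10^-5 K/W
R_polyurethane foam = ln(92/32)/(2π×0.025×1) = 6.723 K/W
R_polyisocyanurate foam = ln(117/92)/(2π×0.0219×1) = 1.747 K/W
R_total = 8.47 K/W
Q = ΔT/R_total = 204/8.47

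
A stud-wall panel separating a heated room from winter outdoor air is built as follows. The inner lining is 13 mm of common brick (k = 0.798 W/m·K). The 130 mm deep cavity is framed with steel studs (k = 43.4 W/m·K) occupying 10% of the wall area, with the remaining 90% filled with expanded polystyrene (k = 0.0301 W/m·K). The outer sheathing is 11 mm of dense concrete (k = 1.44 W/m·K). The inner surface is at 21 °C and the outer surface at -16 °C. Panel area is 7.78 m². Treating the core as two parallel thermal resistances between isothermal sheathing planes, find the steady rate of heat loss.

Sheathing layers in series; stud and cavity paths in parallel between them.
R_inner = 0.013/(0.798×7.78) = 0.002094 K/W
R_stud  = 0.13/(43.4×0.1×7.78) = 0.00385 K/W
R_cav   = 0.13/(0.0301×0.9×7.78) = 0.6168 K/W
1/R_core = 1/R_stud + 1/R_cav → R_core = 0.003826 K/W
R_outer = 0.011/(1.44×7.78) = 9.819×10^-4 K/W
R_total = 0.006902 K/W
Q = ΔT/R_total = 37/0.006902

Q ≈ 5360 W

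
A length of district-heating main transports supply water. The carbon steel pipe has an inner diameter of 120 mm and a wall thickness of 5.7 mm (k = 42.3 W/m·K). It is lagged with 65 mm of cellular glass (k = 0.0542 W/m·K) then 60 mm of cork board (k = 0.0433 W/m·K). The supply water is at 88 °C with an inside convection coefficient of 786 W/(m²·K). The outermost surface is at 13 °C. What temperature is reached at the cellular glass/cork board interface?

T ≈ 43.5 °C

Treating each annulus and film as a series resistance:
R_inner film = 1/(h_i·2πr₁L) = 1/(786×2π×0.06×1) = 0.003375 K/W
R_carbon steel pipe wall = ln(65.7/60)/(2π×42.3×1) = 3.415×10^-4 K/W
R_cellular glass = ln(130.7/65.7)/(2π×0.0542×1) = 2.02 K/W
R_cork board = ln(190.7/130.7)/(2π×0.0433×1) = 1.389 K/W
R_total = 3.412 K/W
Q = ΔT/R_total = 75/3.412
Q = 22 W/m
T_interface = T_inner − Q·ΣR(inner→interface) = 88 − 22×2.023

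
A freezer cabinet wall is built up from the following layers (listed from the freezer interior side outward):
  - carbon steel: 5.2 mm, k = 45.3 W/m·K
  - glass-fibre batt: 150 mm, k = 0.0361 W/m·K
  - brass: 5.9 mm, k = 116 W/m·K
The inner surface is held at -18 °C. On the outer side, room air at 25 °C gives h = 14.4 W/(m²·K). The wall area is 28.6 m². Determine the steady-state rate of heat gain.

Treating each layer as a thermal resistance in series:
R_carbon steel = L/(kA) = 0.0052/(45.3×28.6) = 4.014×10^-6 K/W
R_glass-fibre batt = L/(kA) = 0.15/(0.0361×28.6) = 0.1453 K/W
R_brass = L/(kA) = 0.0059/(116×28.6) = 1.778×10^-6 K/W
R_outer film = 1/(h_o·A) = 1/(14.4×28.6) = 0.002428 K/W
R_total = 0.1477 K/W
Q = ΔT / R_total = 43 / 0.1477

Q ≈ 291 W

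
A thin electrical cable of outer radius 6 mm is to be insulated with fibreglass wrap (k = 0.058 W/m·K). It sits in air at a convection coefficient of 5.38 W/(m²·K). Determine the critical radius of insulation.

r_cr ≈ 10.8 mm

For a cylinder r_cr = k/h = 0.058/5.38
r_cr = 10.8 mm; since the bare radius (6 mm) is below r_cr, adding a thin layer of insulation will *increase* heat loss.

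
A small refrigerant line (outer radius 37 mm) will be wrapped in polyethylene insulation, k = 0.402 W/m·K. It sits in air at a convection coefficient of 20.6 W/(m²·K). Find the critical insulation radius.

For a cylinder r_cr = k/h = 0.402/20.6
r_cr = 19.5 mm; since the bare radius (37 mm) is above r_cr, any added insulation will reduce heat loss.

r_cr ≈ 19.5 mm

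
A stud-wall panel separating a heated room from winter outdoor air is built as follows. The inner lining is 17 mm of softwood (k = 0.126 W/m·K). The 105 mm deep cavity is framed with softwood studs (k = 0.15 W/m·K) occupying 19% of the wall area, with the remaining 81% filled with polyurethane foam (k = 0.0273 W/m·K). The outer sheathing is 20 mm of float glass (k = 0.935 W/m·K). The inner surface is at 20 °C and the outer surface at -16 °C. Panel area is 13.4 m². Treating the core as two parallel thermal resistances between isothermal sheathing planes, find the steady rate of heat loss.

Q ≈ 216 W

Sheathing layers in series; stud and cavity paths in parallel between them.
R_inner = 0.017/(0.126×13.4) = 0.01007 K/W
R_stud  = 0.105/(0.15×0.19×13.4) = 0.2749 K/W
R_cav   = 0.105/(0.0273×0.81×13.4) = 0.3544 K/W
1/R_core = 1/R_stud + 1/R_cav → R_core = 0.1548 K/W
R_outer = 0.02/(0.935×13.4) = 0.001596 K/W
R_total = 0.1665 K/W
Q = ΔT/R_total = 36/0.1665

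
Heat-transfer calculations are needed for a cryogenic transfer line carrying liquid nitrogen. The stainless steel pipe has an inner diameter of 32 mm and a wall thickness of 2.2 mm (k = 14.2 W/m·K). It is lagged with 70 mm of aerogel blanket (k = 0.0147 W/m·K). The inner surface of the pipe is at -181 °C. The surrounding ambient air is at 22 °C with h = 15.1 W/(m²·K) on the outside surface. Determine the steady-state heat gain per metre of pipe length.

q′ ≈ 11.8 W/m

Per-layer cylindrical resistances, series-summed:
R_stainless steel pipe wall = ln(18.2/16)/(2π×14.2×1) = 0.001444 K/W
R_aerogel blanket = ln(88.2/18.2)/(2π×0.0147×1) = 17.09 K/W
R_outer film = 1/(h_o·2πr_oL) = 1/(15.1×2π×0.0882×1) = 0.1195 K/W
R_total = 17.21 K/W
Q = ΔT/R_total = 203/17.21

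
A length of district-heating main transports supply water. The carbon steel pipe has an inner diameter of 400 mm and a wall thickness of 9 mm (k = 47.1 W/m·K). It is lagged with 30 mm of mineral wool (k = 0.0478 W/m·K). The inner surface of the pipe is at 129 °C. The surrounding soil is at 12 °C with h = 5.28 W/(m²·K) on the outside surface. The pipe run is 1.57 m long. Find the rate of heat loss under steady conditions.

Cylindrical conduction, so R = ln(r₂/r₁)/(2πkL) per layer, in series:
R_carbon steel pipe wall = ln(209/200)/(2π×47.1×1.57) = 9.474×10^-5 K/W
R_mineral wool = ln(239/209)/(2π×0.0478×1.57) = 0.2845 K/W
R_outer film = 1/(h_o·2πr_oL) = 1/(5.28×2π×0.239×1.57) = 0.08033 K/W
R_total = 0.3649 K/W
Q = ΔT/R_total = 117/0.3649

Q ≈ 321 W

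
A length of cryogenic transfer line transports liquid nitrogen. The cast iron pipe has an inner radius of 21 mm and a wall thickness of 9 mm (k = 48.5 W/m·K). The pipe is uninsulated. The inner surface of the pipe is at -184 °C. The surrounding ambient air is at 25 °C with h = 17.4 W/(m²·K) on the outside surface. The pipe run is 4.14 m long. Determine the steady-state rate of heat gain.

Per-layer cylindrical resistances, series-summed:
R_cast iron pipe wall = ln(30/21)/(2π×48.5×4.14) = 2.827×10^-4 K/W
R_outer film = 1/(h_o·2πr_oL) = 1/(17.4×2π×0.03×4.14) = 0.07365 K/W
R_total = 0.07393 K/W
Q = ΔT/R_total = 209/0.07393

Q ≈ 2830 W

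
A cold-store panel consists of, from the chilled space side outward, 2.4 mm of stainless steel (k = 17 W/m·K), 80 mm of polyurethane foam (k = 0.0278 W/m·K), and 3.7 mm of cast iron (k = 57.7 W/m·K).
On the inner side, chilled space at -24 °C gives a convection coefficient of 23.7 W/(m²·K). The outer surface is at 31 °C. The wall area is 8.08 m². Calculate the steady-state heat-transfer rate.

Thermal resistances in series:
R_inner film = 1/(h_i·A) = 1/(23.7×8.08) = 0.005222 K/W
R_stainless steel = L/(kA) = 0.0024/(17×8.08) = 1.747×10^-5 K/W
R_polyurethane foam = L/(kA) = 0.08/(0.0278×8.08) = 0.3562 K/W
R_cast iron = L/(kA) = 0.0037/(57.7×8.08) = 7.936×10^-6 K/W
R_total = 0.3614 K/W
Q = ΔT / R_total = 55 / 0.3614

Q ≈ 152 W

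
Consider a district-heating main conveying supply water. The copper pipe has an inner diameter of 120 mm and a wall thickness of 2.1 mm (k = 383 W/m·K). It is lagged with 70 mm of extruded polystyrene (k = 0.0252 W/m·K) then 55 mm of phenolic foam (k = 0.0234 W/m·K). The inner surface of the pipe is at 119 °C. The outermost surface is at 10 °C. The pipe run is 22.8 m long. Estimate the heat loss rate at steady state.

Cylindrical conduction, so R = ln(r₂/r₁)/(2πkL) per layer, in series:
R_copper pipe wall = ln(62.1/60)/(2π×383×22.8) = 6.27×10^-7 K/W
R_extruded polystyrene = ln(132.1/62.1)/(2π×0.0252×22.8) = 0.2091 K/W
R_phenolic foam = ln(187.1/132.1)/(2π×0.0234×22.8) = 0.1038 K/W
R_total = 0.3129 K/W
Q = ΔT/R_total = 109/0.3129

Q ≈ 348 W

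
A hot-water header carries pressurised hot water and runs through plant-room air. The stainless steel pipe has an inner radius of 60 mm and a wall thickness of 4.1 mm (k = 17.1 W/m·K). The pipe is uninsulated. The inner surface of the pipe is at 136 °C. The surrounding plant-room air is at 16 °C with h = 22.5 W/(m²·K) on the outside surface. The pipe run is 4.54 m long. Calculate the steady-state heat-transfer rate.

Q ≈ 4910 W

Cylindrical conduction, so R = ln(r₂/r₁)/(2πkL) per layer, in series:
R_stainless steel pipe wall = ln(64.1/60)/(2π×17.1×4.54) = 1.355×10^-4 K/W
R_outer film = 1/(h_o·2πr_oL) = 1/(22.5×2π×0.0641×4.54) = 0.02431 K/W
R_total = 0.02444 K/W
Q = ΔT/R_total = 120/0.02444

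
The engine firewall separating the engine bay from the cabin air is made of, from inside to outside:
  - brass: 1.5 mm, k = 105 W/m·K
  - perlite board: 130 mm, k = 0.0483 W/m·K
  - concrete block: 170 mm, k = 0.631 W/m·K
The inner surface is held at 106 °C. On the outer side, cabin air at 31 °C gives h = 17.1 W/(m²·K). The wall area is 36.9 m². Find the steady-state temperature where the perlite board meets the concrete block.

Series thermal resistances:
R_brass = L/(kA) = 0.0015/(105×36.9) = 3.871×10^-7 K/W
R_perlite board = L/(kA) = 0.13/(0.0483×36.9) = 0.07294 K/W
R_concrete block = L/(kA) = 0.17/(0.631×36.9) = 0.007301 K/W
R_outer film = 1/(h_o·A) = 1/(17.1×36.9) = 0.001585 K/W
R_total = 0.08183 K/W;  Q = ΔT/R_total = 75/0.08183 = 916.6 W
T_interface = T_inner − Q·ΣR(inner→interface) = 106 − 917×0.07294

T ≈ 39.1 °C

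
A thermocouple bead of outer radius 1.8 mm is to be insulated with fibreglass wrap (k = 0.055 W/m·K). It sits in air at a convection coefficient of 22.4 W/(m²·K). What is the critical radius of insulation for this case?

r_cr ≈ 4.91 mm

For a sphere r_cr = 2k/h = 2×0.055/22.4
r_cr = 4.91 mm; since the bare radius (1.8 mm) is below r_cr, adding a thin layer of insulation will *increase* heat loss.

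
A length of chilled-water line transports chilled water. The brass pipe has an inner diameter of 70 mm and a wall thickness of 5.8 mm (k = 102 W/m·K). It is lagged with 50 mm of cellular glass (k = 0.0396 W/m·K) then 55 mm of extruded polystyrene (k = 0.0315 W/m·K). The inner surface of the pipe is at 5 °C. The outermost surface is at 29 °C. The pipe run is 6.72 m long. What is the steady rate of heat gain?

Q ≈ 28.8 W

Radial resistances (cylindrical: R_cond = ln(r_o/r_i)/(2πkL), R_conv = 1/(h·2πrL)):
R_brass pipe wall = ln(40.8/35)/(2π×102×6.72) = 3.56×10^-5 K/W
R_cellular glass = ln(90.8/40.8)/(2π×0.0396×6.72) = 0.4784 K/W
R_extruded polystyrene = ln(145.8/90.8)/(2π×0.0315×6.72) = 0.3561 K/W
R_total = 0.8345 K/W
Q = ΔT/R_total = 24/0.8345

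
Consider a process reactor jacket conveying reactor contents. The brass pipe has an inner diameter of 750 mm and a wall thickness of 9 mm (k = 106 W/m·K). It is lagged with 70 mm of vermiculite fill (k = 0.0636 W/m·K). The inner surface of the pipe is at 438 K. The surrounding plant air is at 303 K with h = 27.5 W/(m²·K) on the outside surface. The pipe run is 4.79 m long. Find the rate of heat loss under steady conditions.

Cylindrical conduction, so R = ln(r₂/r₁)/(2πkL) per layer, in series:
R_brass pipe wall = ln(384/375)/(2π×106×4.79) = 7.434×10^-6 K/W
R_vermiculite fill = ln(454/384)/(2π×0.0636×4.79) = 0.08748 K/W
R_outer film = 1/(h_o·2πr_oL) = 1/(27.5×2π×0.454×4.79) = 0.002661 K/W
R_total = 0.09015 K/W
Q = ΔT/R_total = 135/0.09015

Q ≈ 1500 W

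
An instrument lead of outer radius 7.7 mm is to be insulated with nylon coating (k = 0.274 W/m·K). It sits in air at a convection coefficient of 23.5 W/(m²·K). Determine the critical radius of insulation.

r_cr ≈ 11.7 mm

For a cylinder r_cr = k/h = 0.274/23.5
r_cr = 11.7 mm; since the bare radius (7.7 mm) is below r_cr, adding a thin layer of insulation will *increase* heat loss.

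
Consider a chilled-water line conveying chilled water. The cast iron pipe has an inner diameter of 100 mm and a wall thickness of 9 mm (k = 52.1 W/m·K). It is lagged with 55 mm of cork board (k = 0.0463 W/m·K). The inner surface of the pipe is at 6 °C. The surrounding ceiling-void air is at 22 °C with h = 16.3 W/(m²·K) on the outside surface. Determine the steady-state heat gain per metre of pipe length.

Radial resistances (cylindrical: R_cond = ln(r_o/r_i)/(2πkL), R_conv = 1/(h·2πrL)):
R_cast iron pipe wall = ln(59/50)/(2π×52.1×1) = 5.056×10^-4 K/W
R_cork board = ln(114/59)/(2π×0.0463×1) = 2.264 K/W
R_outer film = 1/(h_o·2πr_oL) = 1/(16.3×2π×0.114×1) = 0.08565 K/W
R_total = 2.35 K/W
Q = ΔT/R_total = 16/2.35

q′ ≈ 6.81 W/m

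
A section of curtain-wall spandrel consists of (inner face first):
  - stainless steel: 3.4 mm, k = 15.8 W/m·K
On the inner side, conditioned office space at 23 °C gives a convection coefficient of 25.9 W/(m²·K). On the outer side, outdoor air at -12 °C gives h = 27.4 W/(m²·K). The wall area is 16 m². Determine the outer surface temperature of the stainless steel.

Model the wall as resistances in series:
R_inner film = 1/(h_i·A) = 1/(25.9×16) = 0.002413 K/W
R_stainless steel = L/(kA) = 0.0034/(15.8×16) = 1.345×10^-5 K/W
R_outer film = 1/(h_o·A) = 1/(27.4×16) = 0.002281 K/W
R_total = 0.004708 K/W;  Q = ΔT/R_total = 35/0.004708 = 7435 W
T_interface = T_inner − Q·ΣR(inner→interface) = 23 − 7430×0.002427

T ≈ 4.96 °C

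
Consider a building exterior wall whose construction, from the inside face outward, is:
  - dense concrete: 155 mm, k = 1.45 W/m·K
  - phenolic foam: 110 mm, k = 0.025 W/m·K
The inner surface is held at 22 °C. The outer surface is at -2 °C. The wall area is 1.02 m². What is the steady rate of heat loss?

Q ≈ 5.43 W

Model the wall as resistances in series:
R_dense concrete = L/(kA) = 0.155/(1.45×1.02) = 0.1048 K/W
R_phenolic foam = L/(kA) = 0.11/(0.025×1.02) = 4.314 K/W
R_total = 4.419 K/W
Q = ΔT / R_total = 24 / 4.419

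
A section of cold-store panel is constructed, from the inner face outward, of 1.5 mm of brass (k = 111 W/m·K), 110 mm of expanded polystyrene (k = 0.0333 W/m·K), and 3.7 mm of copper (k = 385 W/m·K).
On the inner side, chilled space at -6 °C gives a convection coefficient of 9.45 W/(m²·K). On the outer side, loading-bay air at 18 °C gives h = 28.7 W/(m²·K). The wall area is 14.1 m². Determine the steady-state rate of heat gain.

Q ≈ 98.3 W

Model the wall as resistances in series:
R_inner film = 1/(h_i·A) = 1/(9.45×14.1) = 0.007505 K/W
R_brass = L/(kA) = 0.0015/(111×14.1) = 9.584×10^-7 K/W
R_expanded polystyrene = L/(kA) = 0.11/(0.0333×14.1) = 0.2343 K/W
R_copper = L/(kA) = 0.0037/(385×14.1) = 6.816×10^-7 K/W
R_outer film = 1/(h_o·A) = 1/(28.7×14.1) = 0.002471 K/W
R_total = 0.2443 K/W
Q = ΔT / R_total = 24 / 0.2443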